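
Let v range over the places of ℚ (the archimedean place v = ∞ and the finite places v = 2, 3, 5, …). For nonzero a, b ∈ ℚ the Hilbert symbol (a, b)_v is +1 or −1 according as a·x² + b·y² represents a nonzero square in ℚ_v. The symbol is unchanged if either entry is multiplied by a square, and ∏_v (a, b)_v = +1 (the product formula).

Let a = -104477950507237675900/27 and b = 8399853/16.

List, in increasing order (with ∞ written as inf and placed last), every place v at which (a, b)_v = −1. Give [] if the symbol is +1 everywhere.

(a, b) ≡ (-8885397, 933317) mod (ℚ^×)²; places V = {2, 3, 5, 7, 11, 17, 23, 29, 31, 41, 47, 53, ∞}.
(a,b)_∞: sgn(-8885397)=−, sgn(933317)=+, so +1.
(a,b)_3: α=-3, u≡2; β=2, v≡2 (mod 3); (2|3)=-1, (2|3)=-1; sign (−1)^0·-1^2·-1^-3 = -1.
(a,b)_53: α=1, u≡17; β=0, v≡49 (mod 53); (17|53)=+1, (49|53)=+1; sign (−1)^0·+1^0·+1^1 = +1.
(a,b)_41: α=1, u≡18; β=0, v≡14 (mod 41); (18|41)=+1, (14|41)=-1; sign (−1)^0·+1^0·-1^1 = -1.
(a,b)_47: α=1, u≡29; β=0, v≡39 (mod 47); (29|47)=-1, (39|47)=-1; sign (−1)^0·-1^0·-1^1 = -1.
(a,b)_23: α=2, u≡9; β=1, v≡14 (mod 23); (9|23)=+1, (14|23)=-1; sign (−1)^0·+1^1·-1^2 = +1.
(a,b)_29: α=1, u≡12; β=0, v≡2 (mod 29); (12|29)=-1, (2|29)=-1; sign (−1)^0·-1^0·-1^1 = -1.
(a,b)_11: α=0, u≡8; β=1, v≡5 (mod 11); (8|11)=-1, (5|11)=+1; sign (−1)^0·-1^1·+1^0 = -1.
(a,b)_2: α=2, β=-4; u≡3, v≡5 (mod 8); ε(u)ε(v)=1·0, αω(v)=2·1, βω(u)=-4·1; sum ≡ 0  ⇒  +1.
(a,b)_17: α=2, u≡3; β=1, v≡13 (mod 17); (3|17)=-1, (13|17)=+1; sign (−1)^0·-1^1·+1^2 = -1.
(a,b)_5: α=2, u≡2; β=0, v≡3 (mod 5); (2|5)=-1, (3|5)=-1; sign (−1)^0·-1^0·-1^2 = +1.
(a,b)_31: α=2, u≡18; β=1, v≡15 (mod 31); (18|31)=+1, (15|31)=-1; sign (−1)^0·+1^1·-1^2 = +1.
(a,b)_7: α=4, u≡4; β=1, v≡2 (mod 7); (4|7)=+1, (2|7)=+1; sign (−1)^0·+1^1·+1^4 = +1.
|Ram(-8885397, 933317)| = 6, even; anisotropic at {3, 11, 17, 29, 41, 47}.

[3, 11, 17, 29, 41, 47]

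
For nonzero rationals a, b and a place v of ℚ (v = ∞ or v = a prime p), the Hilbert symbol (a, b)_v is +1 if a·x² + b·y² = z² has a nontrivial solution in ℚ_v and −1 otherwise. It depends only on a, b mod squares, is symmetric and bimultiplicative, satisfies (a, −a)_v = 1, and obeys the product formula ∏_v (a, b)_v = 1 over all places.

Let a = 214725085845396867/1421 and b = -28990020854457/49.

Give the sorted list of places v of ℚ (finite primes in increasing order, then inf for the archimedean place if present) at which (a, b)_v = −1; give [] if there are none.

[2, 3, 31, 41]

Mod squares: a ≡ 1507623, b ≡ -1993953. Check v ∈ {∞, 2, 3, 7, 13, 29, 31, 41, 43}.
v=43: a=43^1·(≡11), b=43^1·(≡18) mod 43; (11|43)=+1, (18|43)=-1; (−1)^{1·1·21}·(+1)^1·(-1)^1 = +1.
v=41: a=41^4·(≡11), b=41^3·(≡12) mod 41; (11|41)=-1, (12|41)=-1; (−1)^{4·3·20}·(-1)^3·(-1)^4 = -1.
v=2: v_2(a)=0, v_2(b)=0; units ≡ 7, 7 (mod 8); ε·ε+αω+βω = 1·1+0·0+0·0 ≡ 1  ⇒  (a,b)_2 = -1.
v=∞: 1507623 > 0 and -1993953 < 0  ⇒  (a,b)_∞ = +1.
v=13: a=13^3·(≡11), b=13^1·(≡7) mod 13; (11|13)=-1, (7|13)=-1; (−1)^{3·1·6}·(-1)^1·(-1)^3 = +1.
v=7: a=7^-2·(≡6), b=7^-2·(≡2) mod 7; (6|7)=-1, (2|7)=+1; (−1)^{-2·-2·3}·(-1)^-2·(+1)^-2 = +1.
v=29: a=29^-1·(≡3), b=29^1·(≡8) mod 29; (3|29)=-1, (8|29)=-1; (−1)^{-1·1·14}·(-1)^1·(-1)^-1 = +1.
v=31: a=31^3·(≡28), b=31^2·(≡24) mod 31; (28|31)=+1, (24|31)=-1; (−1)^{3·2·15}·(+1)^2·(-1)^3 = -1.
v=3: a=3^3·(≡2), b=3^3·(≡2) mod 3; (2|3)=-1, (2|3)=-1; (−1)^{3·3·1}·(-1)^3·(-1)^3 = -1.
Ram(1507623, -1993953) = {2, 3, 31, 41}; no ℚ_2-point on the conic.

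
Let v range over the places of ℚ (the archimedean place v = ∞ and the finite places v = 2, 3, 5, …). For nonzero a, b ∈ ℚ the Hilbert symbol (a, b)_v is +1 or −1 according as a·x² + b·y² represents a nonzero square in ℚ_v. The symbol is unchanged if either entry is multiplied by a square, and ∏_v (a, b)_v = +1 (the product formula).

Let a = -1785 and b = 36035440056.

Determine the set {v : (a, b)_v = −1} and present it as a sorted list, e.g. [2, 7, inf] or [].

[2, 3, 7, 11]

Mod squares: a ≡ -1785, b ≡ 7854. Check v ∈ {∞, 2, 3, 5, 7, 11, 17}.
v=2: v_2(a)=0, v_2(b)=3; units ≡ 7, 7 (mod 8); ε·ε+αω+βω = 1·1+0·0+3·0 ≡ 1  ⇒  (a,b)_2 = -1.
v=∞: -1785 < 0 and 7854 > 0  ⇒  (a,b)_∞ = +1.
v=11: a=11^0·(≡8), b=11^1·(≡2) mod 11; (8|11)=-1, (2|11)=-1; (−1)^{0·1·5}·(-1)^1·(-1)^0 = -1.
v=5: a=5^1·(≡3), b=5^0·(≡1) mod 5; (3|5)=-1, (1|5)=+1; (−1)^{1·0·2}·(-1)^0·(+1)^1 = +1.
v=17: a=17^1·(≡14), b=17^3·(≡11) mod 17; (14|17)=-1, (11|17)=-1; (−1)^{1·3·8}·(-1)^3·(-1)^1 = +1.
v=7: a=7^1·(≡4), b=7^3·(≡1) mod 7; (4|7)=+1, (1|7)=+1; (−1)^{1·3·3}·(+1)^3·(+1)^1 = -1.
v=3: a=3^1·(≡2), b=3^5·(≡2) mod 3; (2|3)=-1, (2|3)=-1; (−1)^{1·5·1}·(-1)^5·(-1)^1 = -1.
(-1785, 7854 / ℚ) ramifies at {2, 3, 7, 11}: a division algebra.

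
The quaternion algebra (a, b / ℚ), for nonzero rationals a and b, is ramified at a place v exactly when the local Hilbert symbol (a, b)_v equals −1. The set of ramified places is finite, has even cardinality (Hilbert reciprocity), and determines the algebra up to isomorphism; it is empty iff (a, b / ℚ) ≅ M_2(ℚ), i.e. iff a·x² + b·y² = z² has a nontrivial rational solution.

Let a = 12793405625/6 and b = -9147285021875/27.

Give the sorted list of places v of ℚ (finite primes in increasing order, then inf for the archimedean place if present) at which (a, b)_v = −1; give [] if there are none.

[2, 3]

(a, b) ≡ (6006, -105) mod (ℚ^×)²; places V = {2, 3, 5, 7, 11, 13, ∞}.
(a,b)_13: α=3, u≡8; β=4, v≡12 (mod 13); (8|13)=-1, (12|13)=+1; sign (−1)^0·-1^4·+1^3 = +1.
(a,b)_7: α=1, u≡2; β=1, v≡5 (mod 7); (2|7)=+1, (5|7)=-1; sign (−1)^1·+1^1·-1^1 = +1.
(a,b)_3: α=-1, u≡1; β=-3, v≡1 (mod 3); (1|3)=+1, (1|3)=+1; sign (−1)^1·+1^-3·+1^-1 = -1.
(a,b)_2: α=-1, β=0; u≡3, v≡7 (mod 8); ε(u)ε(v)=1·1, αω(v)=-1·0, βω(u)=0·1; sum ≡ 1  ⇒  -1.
(a,b)_5: α=4, u≡4; β=5, v≡4 (mod 5); (4|5)=+1, (4|5)=+1; sign (−1)^0·+1^5·+1^4 = +1.
(a,b)_11: α=3, u≡7; β=4, v≡4 (mod 11); (7|11)=-1, (4|11)=+1; sign (−1)^0·-1^4·+1^3 = +1.
(a,b)_∞: sgn(6006)=+, sgn(-105)=−, so +1.
Ram(6006, -105) = {2, 3}; no ℚ_2-point on the conic.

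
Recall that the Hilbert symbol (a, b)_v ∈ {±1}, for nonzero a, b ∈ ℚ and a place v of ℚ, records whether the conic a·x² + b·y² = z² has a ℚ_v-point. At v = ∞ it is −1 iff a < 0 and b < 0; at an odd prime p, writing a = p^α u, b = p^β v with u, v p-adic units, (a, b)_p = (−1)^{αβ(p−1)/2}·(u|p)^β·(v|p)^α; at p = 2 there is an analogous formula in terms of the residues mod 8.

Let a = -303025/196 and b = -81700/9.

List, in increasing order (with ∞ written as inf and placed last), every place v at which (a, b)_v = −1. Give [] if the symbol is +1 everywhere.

[2, 23, 43, inf]

(a, b) ≡ (-12121, -817) mod (ℚ^×)²; places V = {2, 3, 5, 7, 17, 19, 23, 31, 43, ∞}.
(a,b)_17: α=1, u≡16; β=0, v≡4 (mod 17); (16|17)=+1, (4|17)=+1; sign (−1)^0·+1^0·+1^1 = +1.
(a,b)_5: α=2, u≡4; β=2, v≡3 (mod 5); (4|5)=+1, (3|5)=-1; sign (−1)^0·+1^2·-1^2 = +1.
(a,b)_19: α=0, u≡1; β=1, v≡12 (mod 19); (1|19)=+1, (12|19)=-1; sign (−1)^0·+1^1·-1^0 = +1.
(a,b)_2: α=-2, β=2; u≡7, v≡7 (mod 8); ε(u)ε(v)=1·1, αω(v)=-2·0, βω(u)=2·0; sum ≡ 1  ⇒  -1.
(a,b)_∞: sgn(-12121)=−, sgn(-817)=−, so -1.
(a,b)_23: α=1, u≡8; β=0, v≡20 (mod 23); (8|23)=+1, (20|23)=-1; sign (−1)^0·+1^0·-1^1 = -1.
(a,b)_43: α=0, u≡7; β=1, v≡23 (mod 43); (7|43)=-1, (23|43)=+1; sign (−1)^0·-1^1·+1^0 = -1.
(a,b)_3: α=0, u≡2; β=-2, v≡2 (mod 3); (2|3)=-1, (2|3)=-1; sign (−1)^0·-1^-2·-1^0 = +1.
(a,b)_31: α=1, u≡30; β=0, v≡19 (mod 31); (30|31)=-1, (19|31)=+1; sign (−1)^0·-1^0·+1^1 = +1.
(a,b)_7: α=-2, u≡3; β=0, v≡2 (mod 7); (3|7)=-1, (2|7)=+1; sign (−1)^0·-1^0·+1^-2 = +1.
(-12121, -817 / ℚ) ramifies at {2, 23, 43, ∞}: a division algebra.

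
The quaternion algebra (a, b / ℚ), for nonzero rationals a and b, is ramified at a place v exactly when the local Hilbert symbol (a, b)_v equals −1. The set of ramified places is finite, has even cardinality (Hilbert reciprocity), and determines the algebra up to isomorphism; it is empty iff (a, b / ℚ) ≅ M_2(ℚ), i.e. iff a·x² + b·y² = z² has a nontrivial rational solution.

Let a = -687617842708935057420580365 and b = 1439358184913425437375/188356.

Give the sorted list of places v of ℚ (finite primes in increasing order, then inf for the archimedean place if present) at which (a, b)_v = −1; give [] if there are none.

(a, b) ≡ (-17765, 1495) mod (ℚ^×)²; places V = {2, 3, 5, 7, 11, 13, 17, 19, 23, 31, ∞}.
(a,b)_23: α=2, u≡22; β=1, v≡11 (mod 23); (22|23)=-1, (11|23)=-1; sign (−1)^0·-1^1·-1^2 = -1.
(a,b)_13: α=2, u≡7; β=1, v≡8 (mod 13); (7|13)=-1, (8|13)=-1; sign (−1)^0·-1^1·-1^2 = -1.
(a,b)_31: α=0, u≡27; β=-2, v≡16 (mod 31); (27|31)=-1, (16|31)=+1; sign (−1)^0·-1^-2·+1^0 = +1.
(a,b)_2: α=0, β=-2; u≡3, v≡7 (mod 8); ε(u)ε(v)=1·1, αω(v)=0·0, βω(u)=-2·1; sum ≡ 1  ⇒  -1.
(a,b)_∞: sgn(-17765)=−, sgn(1495)=+, so +1.
(a,b)_3: α=6, u≡1; β=4, v≡1 (mod 3); (1|3)=+1, (1|3)=+1; sign (−1)^0·+1^4·+1^6 = +1.
(a,b)_17: α=3, u≡4; β=4, v≡13 (mod 17); (4|17)=+1, (13|17)=+1; sign (−1)^0·+1^4·+1^3 = +1.
(a,b)_11: α=3, u≡8; β=2, v≡2 (mod 11); (8|11)=-1, (2|11)=-1; sign (−1)^0·-1^2·-1^3 = -1.
(a,b)_5: α=1, u≡2; β=3, v≡4 (mod 5); (2|5)=-1, (4|5)=+1; sign (−1)^0·-1^3·+1^1 = -1.
(a,b)_19: α=9, u≡8; β=6, v≡2 (mod 19); (8|19)=-1, (2|19)=-1; sign (−1)^0·-1^6·-1^9 = -1.
(a,b)_7: α=0, u≡1; β=-2, v≡1 (mod 7); (1|7)=+1, (1|7)=+1; sign (−1)^0·+1^-2·+1^0 = +1.
(-17765, 1495 / ℚ) ramifies at {2, 5, 11, 13, 19, 23}: a division algebra.

[2, 5, 11, 13, 19, 23]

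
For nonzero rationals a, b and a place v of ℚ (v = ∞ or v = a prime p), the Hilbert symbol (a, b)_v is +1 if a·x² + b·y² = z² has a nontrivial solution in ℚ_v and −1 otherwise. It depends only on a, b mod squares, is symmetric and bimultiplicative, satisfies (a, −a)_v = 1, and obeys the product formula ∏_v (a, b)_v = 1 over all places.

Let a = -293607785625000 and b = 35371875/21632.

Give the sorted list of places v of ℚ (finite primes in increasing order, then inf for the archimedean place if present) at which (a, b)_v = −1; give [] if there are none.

[2, 5, 7, 11]

(a, b) ≡ (-330, 2310) mod (ℚ^×)²; places V = {2, 3, 5, 7, 11, 13, ∞}.
(a,b)_2: α=3, β=-7; u≡3, v≡3 (mod 8); ε(u)ε(v)=1·1, αω(v)=3·1, βω(u)=-7·1; sum ≡ 1  ⇒  -1.
(a,b)_7: α=6, u≡6; β=3, v≡4 (mod 7); (6|7)=-1, (4|7)=+1; sign (−1)^0·-1^3·+1^6 = -1.
(a,b)_13: α=0, u≡11; β=-2, v≡10 (mod 13); (11|13)=-1, (10|13)=+1; sign (−1)^0·-1^-2·+1^0 = +1.
(a,b)_5: α=7, u≡4; β=5, v≡2 (mod 5); (4|5)=+1, (2|5)=-1; sign (−1)^0·+1^5·-1^7 = -1.
(a,b)_3: α=1, u≡1; β=1, v≡2 (mod 3); (1|3)=+1, (2|3)=-1; sign (−1)^1·+1^1·-1^1 = +1.
(a,b)_11: α=3, u≡9; β=1, v≡1 (mod 11); (9|11)=+1, (1|11)=+1; sign (−1)^1·+1^1·+1^3 = -1.
(a,b)_∞: sgn(-330)=−, sgn(2310)=+, so +1.
|Ram(-330, 2310)| = 4, even; anisotropic at {2, 5, 7, 11}.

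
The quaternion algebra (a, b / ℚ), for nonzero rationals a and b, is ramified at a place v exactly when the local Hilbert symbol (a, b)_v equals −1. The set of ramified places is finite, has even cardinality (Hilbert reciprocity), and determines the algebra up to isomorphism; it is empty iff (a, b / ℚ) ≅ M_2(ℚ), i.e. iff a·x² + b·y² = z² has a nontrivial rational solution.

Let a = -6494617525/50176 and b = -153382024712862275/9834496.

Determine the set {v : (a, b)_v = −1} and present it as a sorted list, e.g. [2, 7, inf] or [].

[11, 17, 19, inf]

Mod squares: a ≡ -7429, b ≡ -11. Check v ∈ {∞, 2, 5, 7, 11, 17, 19, 23}.
v=23: a=23^1·(≡11), b=23^2·(≡18) mod 23; (11|23)=-1, (18|23)=+1; (−1)^{1·2·11}·(-1)^2·(+1)^1 = +1.
v=5: a=5^2·(≡4), b=5^2·(≡4) mod 5; (4|5)=+1, (4|5)=+1; (−1)^{2·2·2}·(+1)^2·(+1)^2 = +1.
v=11: a=11^2·(≡6), b=11^3·(≡8) mod 11; (6|11)=-1, (8|11)=-1; (−1)^{2·3·5}·(-1)^3·(-1)^2 = -1.
v=2: v_2(a)=-10, v_2(b)=-12; units ≡ 3, 5 (mod 8); ε·ε+αω+βω = 1·0+-10·1+-12·1 ≡ 0  ⇒  (a,b)_2 = +1.
v=19: a=19^1·(≡8), b=19^2·(≡12) mod 19; (8|19)=-1, (12|19)=-1; (−1)^{1·2·9}·(-1)^2·(-1)^1 = -1.
v=∞: -7429 < 0 and -11 < 0  ⇒  (a,b)_∞ = -1.
v=7: a=7^-2·(≡5), b=7^-4·(≡6) mod 7; (5|7)=-1, (6|7)=-1; (−1)^{-2·-4·3}·(-1)^-4·(-1)^-2 = +1.
v=17: a=17^3·(≡7), b=17^6·(≡12) mod 17; (7|17)=-1, (12|17)=-1; (−1)^{3·6·8}·(-1)^6·(-1)^3 = -1.
(-7429, -11 / ℚ) ramifies at {11, 17, 19, ∞}: a division algebra.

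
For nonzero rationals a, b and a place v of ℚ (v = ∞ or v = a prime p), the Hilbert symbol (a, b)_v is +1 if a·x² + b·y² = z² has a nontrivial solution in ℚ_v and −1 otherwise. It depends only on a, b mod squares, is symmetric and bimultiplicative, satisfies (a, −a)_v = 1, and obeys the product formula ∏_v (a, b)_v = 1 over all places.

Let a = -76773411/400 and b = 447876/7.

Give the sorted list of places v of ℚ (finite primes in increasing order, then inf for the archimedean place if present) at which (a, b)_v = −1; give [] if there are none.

Mod squares: a ≡ -70499, b ≡ 87087. Check v ∈ {∞, 2, 3, 5, 7, 11, 13, 17, 29}.
v=2: v_2(a)=-4, v_2(b)=2; units ≡ 5, 7 (mod 8); ε·ε+αω+βω = 0·1+-4·0+2·1 ≡ 0  ⇒  (a,b)_2 = +1.
v=17: a=17^1·(≡2), b=17^0·(≡4) mod 17; (2|17)=+1, (4|17)=+1; (−1)^{1·0·8}·(+1)^0·(+1)^1 = +1.
v=11: a=11^3·(≡9), b=11^1·(≡7) mod 11; (9|11)=+1, (7|11)=-1; (−1)^{3·1·5}·(+1)^1·(-1)^3 = +1.
v=29: a=29^1·(≡6), b=29^1·(≡23) mod 29; (6|29)=+1, (23|29)=+1; (−1)^{1·1·14}·(+1)^1·(+1)^1 = +1.
v=3: a=3^2·(≡1), b=3^3·(≡1) mod 3; (1|3)=+1, (1|3)=+1; (−1)^{2·3·1}·(+1)^3·(+1)^2 = +1.
v=7: a=7^0·(≡6), b=7^-1·(≡2) mod 7; (6|7)=-1, (2|7)=+1; (−1)^{0·-1·3}·(-1)^-1·(+1)^0 = -1.
v=5: a=5^-2·(≡4), b=5^0·(≡3) mod 5; (4|5)=+1, (3|5)=-1; (−1)^{-2·0·2}·(+1)^0·(-1)^-2 = +1.
v=13: a=13^1·(≡11), b=13^1·(≡4) mod 13; (11|13)=-1, (4|13)=+1; (−1)^{1·1·6}·(-1)^1·(+1)^1 = -1.
v=∞: -70499 < 0 and 87087 > 0  ⇒  (a,b)_∞ = +1.
Ram(-70499, 87087) = {7, 13}; no ℚ_7-point on the conic.

[7, 13]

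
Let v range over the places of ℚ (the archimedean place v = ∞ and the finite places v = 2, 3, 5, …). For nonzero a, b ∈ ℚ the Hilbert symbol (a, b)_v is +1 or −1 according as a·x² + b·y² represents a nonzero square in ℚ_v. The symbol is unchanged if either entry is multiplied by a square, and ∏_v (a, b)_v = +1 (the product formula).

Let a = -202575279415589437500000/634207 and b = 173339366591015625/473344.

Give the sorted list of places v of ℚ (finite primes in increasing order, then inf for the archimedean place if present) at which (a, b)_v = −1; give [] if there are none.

(a, b) ≡ (-570570, 5313) mod (ℚ^×)²; places V = {2, 3, 5, 7, 11, 13, 19, 23, 37, 43, ∞}.
(a,b)_2: α=5, β=-8; u≡3, v≡1 (mod 8); ε(u)ε(v)=1·0, αω(v)=5·0, βω(u)=-8·1; sum ≡ 0  ⇒  +1.
(a,b)_∞: sgn(-570570)=−, sgn(5313)=+, so +1.
(a,b)_3: α=3, u≡1; β=1, v≡1 (mod 3); (1|3)=+1, (1|3)=+1; sign (−1)^1·+1^1·+1^3 = -1.
(a,b)_23: α=2, u≡15; β=1, v≡3 (mod 23); (15|23)=-1, (3|23)=+1; sign (−1)^0·-1^1·+1^2 = -1.
(a,b)_11: α=1, u≡10; β=1, v≡2 (mod 11); (10|11)=-1, (2|11)=-1; sign (−1)^1·-1^1·-1^1 = -1.
(a,b)_19: α=3, u≡5; β=2, v≡13 (mod 19); (5|19)=+1, (13|19)=-1; sign (−1)^0·+1^2·-1^3 = -1.
(a,b)_43: α=-2, u≡38; β=-2, v≡36 (mod 43); (38|43)=+1, (36|43)=+1; sign (−1)^0·+1^-2·+1^-2 = +1.
(a,b)_13: α=3, u≡8; β=2, v≡9 (mod 13); (8|13)=-1, (9|13)=+1; sign (−1)^0·-1^2·+1^3 = +1.
(a,b)_37: α=2, u≡7; β=2, v≡24 (mod 37); (7|37)=+1, (24|37)=-1; sign (−1)^0·+1^2·-1^2 = +1.
(a,b)_7: α=-3, u≡3; β=1, v≡6 (mod 7); (3|7)=-1, (6|7)=-1; sign (−1)^1·-1^1·-1^-3 = -1.
(a,b)_5: α=9, u≡4; β=8, v≡2 (mod 5); (4|5)=+1, (2|5)=-1; sign (−1)^0·+1^8·-1^9 = -1.
Ram(-570570, 5313) = {3, 5, 7, 11, 19, 23}; no ℚ_3-point on the conic.

[3, 5, 7, 11, 19, 23]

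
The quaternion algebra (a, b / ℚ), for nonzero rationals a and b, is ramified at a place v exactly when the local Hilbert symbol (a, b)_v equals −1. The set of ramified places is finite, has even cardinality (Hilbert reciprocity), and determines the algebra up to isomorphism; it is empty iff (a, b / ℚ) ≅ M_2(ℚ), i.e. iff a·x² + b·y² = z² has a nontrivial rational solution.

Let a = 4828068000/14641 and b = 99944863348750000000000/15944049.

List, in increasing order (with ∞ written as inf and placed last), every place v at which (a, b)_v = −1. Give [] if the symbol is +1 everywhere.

(a, b) ≡ (27370, 595) mod (ℚ^×)²; places V = {2, 3, 5, 7, 11, 17, 23, ∞}.
(a,b)_∞: sgn(27370)=+, sgn(595)=+, so +1.
(a,b)_2: α=5, β=10; u≡5, v≡3 (mod 8); ε(u)ε(v)=0·1, αω(v)=5·1, βω(u)=10·1; sum ≡ 1  ⇒  -1.
(a,b)_23: α=1, u≡17; β=4, v≡20 (mod 23); (17|23)=-1, (20|23)=-1; sign (−1)^0·-1^4·-1^1 = -1.
(a,b)_3: α=2, u≡1; β=-2, v≡1 (mod 3); (1|3)=+1, (1|3)=+1; sign (−1)^0·+1^-2·+1^2 = +1.
(a,b)_7: α=3, u≡2; β=5, v≡2 (mod 7); (2|7)=+1, (2|7)=+1; sign (−1)^1·+1^5·+1^3 = -1.
(a,b)_11: α=-4, u≡8; β=-6, v≡1 (mod 11); (8|11)=-1, (1|11)=+1; sign (−1)^0·-1^-6·+1^-4 = +1.
(a,b)_17: α=1, u≡7; β=1, v≡13 (mod 17); (7|17)=-1, (13|17)=+1; sign (−1)^0·-1^1·+1^1 = -1.
(a,b)_5: α=3, u≡4; β=13, v≡4 (mod 5); (4|5)=+1, (4|5)=+1; sign (−1)^0·+1^13·+1^3 = +1.
Ram(27370, 595) = {2, 7, 17, 23}; no ℚ_2-point on the conic.

[2, 7, 17, 23]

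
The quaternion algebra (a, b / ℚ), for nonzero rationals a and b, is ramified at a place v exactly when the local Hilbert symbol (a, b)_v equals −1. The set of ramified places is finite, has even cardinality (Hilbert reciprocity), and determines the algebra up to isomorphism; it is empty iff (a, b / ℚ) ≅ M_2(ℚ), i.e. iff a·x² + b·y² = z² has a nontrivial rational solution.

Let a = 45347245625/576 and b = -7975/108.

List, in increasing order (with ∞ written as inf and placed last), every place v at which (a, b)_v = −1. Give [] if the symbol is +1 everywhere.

Mod squares: a ≡ 713, b ≡ -957. Check v ∈ {∞, 2, 3, 5, 11, 23, 29, 31}.
v=23: a=23^1·(≡12), b=23^0·(≡9) mod 23; (12|23)=+1, (9|23)=+1; (−1)^{1·0·11}·(+1)^0·(+1)^1 = +1.
v=29: a=29^2·(≡8), b=29^1·(≡9) mod 29; (8|29)=-1, (9|29)=+1; (−1)^{2·1·14}·(-1)^1·(+1)^2 = -1.
v=5: a=5^4·(≡3), b=5^2·(≡2) mod 5; (3|5)=-1, (2|5)=-1; (−1)^{4·2·2}·(-1)^2·(-1)^4 = +1.
v=∞: 713 > 0 and -957 < 0  ⇒  (a,b)_∞ = +1.
v=2: v_2(a)=-6, v_2(b)=-2; units ≡ 1, 3 (mod 8); ε·ε+αω+βω = 0·1+-6·1+-2·0 ≡ 0  ⇒  (a,b)_2 = +1.
v=31: a=31^1·(≡6), b=31^0·(≡16) mod 31; (6|31)=-1, (16|31)=+1; (−1)^{1·0·15}·(-1)^0·(+1)^1 = +1.
v=3: a=3^-2·(≡2), b=3^-3·(≡2) mod 3; (2|3)=-1, (2|3)=-1; (−1)^{-2·-3·1}·(-1)^-3·(-1)^-2 = -1.
v=11: a=11^2·(≡5), b=11^1·(≡5) mod 11; (5|11)=+1, (5|11)=+1; (−1)^{2·1·5}·(+1)^1·(+1)^2 = +1.
Ram(713, -957) = {3, 29}; no ℚ_3-point on the conic.

[3, 29]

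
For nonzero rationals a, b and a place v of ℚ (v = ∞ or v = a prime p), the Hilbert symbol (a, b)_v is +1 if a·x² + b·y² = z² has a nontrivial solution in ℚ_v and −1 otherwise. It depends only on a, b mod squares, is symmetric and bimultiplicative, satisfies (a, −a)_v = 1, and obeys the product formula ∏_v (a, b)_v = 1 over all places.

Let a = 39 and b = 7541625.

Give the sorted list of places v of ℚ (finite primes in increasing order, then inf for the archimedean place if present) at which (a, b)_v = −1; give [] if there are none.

[3, 17]

Mod squares: a ≡ 39, b ≡ 1785. Check v ∈ {∞, 2, 3, 5, 7, 13, 17}.
v=5: a=5^0·(≡4), b=5^3·(≡3) mod 5; (4|5)=+1, (3|5)=-1; (−1)^{0·3·2}·(+1)^3·(-1)^0 = +1.
v=2: v_2(a)=0, v_2(b)=0; units ≡ 7, 1 (mod 8); ε·ε+αω+βω = 1·0+0·0+0·0 ≡ 0  ⇒  (a,b)_2 = +1.
v=7: a=7^0·(≡4), b=7^1·(≡5) mod 7; (4|7)=+1, (5|7)=-1; (−1)^{0·1·3}·(+1)^1·(-1)^0 = +1.
v=3: a=3^1·(≡1), b=3^1·(≡1) mod 3; (1|3)=+1, (1|3)=+1; (−1)^{1·1·1}·(+1)^1·(+1)^1 = -1.
v=13: a=13^1·(≡3), b=13^2·(≡9) mod 13; (3|13)=+1, (9|13)=+1; (−1)^{1·2·6}·(+1)^2·(+1)^1 = +1.
v=17: a=17^0·(≡5), b=17^1·(≡10) mod 17; (5|17)=-1, (10|17)=-1; (−1)^{0·1·8}·(-1)^1·(-1)^0 = -1.
v=∞: 39 > 0 and 1785 > 0  ⇒  (a,b)_∞ = +1.
|Ram(39, 1785)| = 2, even; anisotropic at {3, 17}.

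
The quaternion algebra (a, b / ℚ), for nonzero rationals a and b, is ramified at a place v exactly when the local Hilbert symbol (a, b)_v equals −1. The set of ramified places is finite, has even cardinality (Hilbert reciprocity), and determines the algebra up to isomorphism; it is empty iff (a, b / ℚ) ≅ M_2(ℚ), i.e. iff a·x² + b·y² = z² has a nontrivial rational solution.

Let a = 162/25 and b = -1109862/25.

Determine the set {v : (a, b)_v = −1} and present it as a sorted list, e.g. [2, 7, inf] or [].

[2, 13]

Mod squares: a ≡ 2, b ≡ -13702. Check v ∈ {∞, 2, 3, 5, 13, 17, 31}.
v=13: a=13^0·(≡7), b=13^1·(≡3) mod 13; (7|13)=-1, (3|13)=+1; (−1)^{0·1·6}·(-1)^1·(+1)^0 = -1.
v=31: a=31^0·(≡4), b=31^1·(≡15) mod 31; (4|31)=+1, (15|31)=-1; (−1)^{0·1·15}·(+1)^1·(-1)^0 = +1.
v=5: a=5^-2·(≡2), b=5^-2·(≡3) mod 5; (2|5)=-1, (3|5)=-1; (−1)^{-2·-2·2}·(-1)^-2·(-1)^-2 = +1.
v=17: a=17^0·(≡16), b=17^1·(≡12) mod 17; (16|17)=+1, (12|17)=-1; (−1)^{0·1·8}·(+1)^1·(-1)^0 = +1.
v=3: a=3^4·(≡2), b=3^4·(≡2) mod 3; (2|3)=-1, (2|3)=-1; (−1)^{4·4·1}·(-1)^4·(-1)^4 = +1.
v=2: v_2(a)=1, v_2(b)=1; units ≡ 1, 5 (mod 8); ε·ε+αω+βω = 0·0+1·1+1·0 ≡ 1  ⇒  (a,b)_2 = -1.
v=∞: 2 > 0 and -13702 < 0  ⇒  (a,b)_∞ = +1.
|Ram(2, -13702)| = 2, even; anisotropic at {2, 13}.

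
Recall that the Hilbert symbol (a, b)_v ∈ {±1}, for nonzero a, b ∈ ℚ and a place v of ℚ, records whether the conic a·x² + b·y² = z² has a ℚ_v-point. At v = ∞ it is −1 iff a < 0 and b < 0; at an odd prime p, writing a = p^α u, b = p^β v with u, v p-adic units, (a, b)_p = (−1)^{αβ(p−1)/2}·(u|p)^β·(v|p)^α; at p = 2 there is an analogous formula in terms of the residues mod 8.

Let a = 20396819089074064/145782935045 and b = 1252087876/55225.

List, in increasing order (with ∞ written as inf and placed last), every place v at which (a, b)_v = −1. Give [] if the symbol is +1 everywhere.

(a, b) ≡ (32045, 6409) mod (ℚ^×)²; places V = {2, 5, 7, 11, 13, 17, 19, 29, 43, 47, ∞}.
(a,b)_47: α=0, u≡15; β=-2, v≡18 (mod 47); (15|47)=-1, (18|47)=+1; sign (−1)^0·-1^-2·+1^0 = +1.
(a,b)_5: α=-1, u≡1; β=-2, v≡4 (mod 5); (1|5)=+1, (4|5)=+1; sign (−1)^0·+1^-2·+1^-1 = +1.
(a,b)_11: α=-2, u≡6; β=0, v≡10 (mod 11); (6|11)=-1, (10|11)=-1; sign (−1)^0·-1^0·-1^-2 = +1.
(a,b)_19: α=-4, u≡16; β=0, v≡5 (mod 19); (16|19)=+1, (5|19)=+1; sign (−1)^0·+1^0·+1^-4 = +1.
(a,b)_7: α=2, u≡6; β=0, v≡2 (mod 7); (6|7)=-1, (2|7)=+1; sign (−1)^0·-1^0·+1^2 = +1.
(a,b)_29: α=3, u≡14; β=1, v≡11 (mod 29); (14|29)=-1, (11|29)=-1; sign (−1)^0·-1^1·-1^3 = +1.
(a,b)_2: α=4, β=2; u≡5, v≡1 (mod 8); ε(u)ε(v)=0·0, αω(v)=4·0, βω(u)=2·1; sum ≡ 0  ⇒  +1.
(a,b)_17: α=1, u≡9; β=3, v≡10 (mod 17); (9|17)=+1, (10|17)=-1; sign (−1)^0·+1^3·-1^1 = -1.
(a,b)_∞: sgn(32045)=+, sgn(6409)=+, so +1.
(a,b)_43: α=-2, u≡16; β=0, v≡42 (mod 43); (16|43)=+1, (42|43)=-1; sign (−1)^0·+1^0·-1^-2 = +1.
(a,b)_13: α=7, u≡6; β=3, v≡1 (mod 13); (6|13)=-1, (1|13)=+1; sign (−1)^0·-1^3·+1^7 = -1.
|Ram(32045, 6409)| = 2, even; anisotropic at {13, 17}.

[13, 17]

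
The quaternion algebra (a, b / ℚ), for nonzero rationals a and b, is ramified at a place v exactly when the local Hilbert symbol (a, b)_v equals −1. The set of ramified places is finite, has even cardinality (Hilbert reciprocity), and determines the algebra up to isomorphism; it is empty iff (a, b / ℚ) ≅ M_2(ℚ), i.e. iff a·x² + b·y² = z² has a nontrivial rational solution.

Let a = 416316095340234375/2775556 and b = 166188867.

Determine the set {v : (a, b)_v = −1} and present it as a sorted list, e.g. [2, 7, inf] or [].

Mod squares: a ≡ 3135639, b ≡ 59163. Check v ∈ {∞, 2, 3, 5, 7, 11, 13, 17, 37, 41, 53}.
v=3: a=3^1·(≡1), b=3^1·(≡2) mod 3; (1|3)=+1, (2|3)=-1; (−1)^{1·1·1}·(+1)^1·(-1)^1 = +1.
v=5: a=5^8·(≡1), b=5^0·(≡2) mod 5; (1|5)=+1, (2|5)=-1; (−1)^{8·0·2}·(+1)^0·(-1)^8 = +1.
v=17: a=17^-2·(≡14), b=17^0·(≡12) mod 17; (14|17)=-1, (12|17)=-1; (−1)^{-2·0·8}·(-1)^0·(-1)^-2 = +1.
v=53: a=53^3·(≡17), b=53^2·(≡15) mod 53; (17|53)=+1, (15|53)=+1; (−1)^{3·2·26}·(+1)^2·(+1)^3 = +1.
v=11: a=11^2·(≡9), b=11^0·(≡9) mod 11; (9|11)=+1, (9|11)=+1; (−1)^{2·0·5}·(+1)^0·(+1)^2 = +1.
v=7: a=7^-4·(≡6), b=7^0·(≡5) mod 7; (6|7)=-1, (5|7)=-1; (−1)^{-4·0·3}·(-1)^0·(-1)^-4 = +1.
v=13: a=13^1·(≡1), b=13^1·(≡1) mod 13; (1|13)=+1, (1|13)=+1; (−1)^{1·1·6}·(+1)^1·(+1)^1 = +1.
v=∞: 3135639 > 0 and 59163 > 0  ⇒  (a,b)_∞ = +1.
v=37: a=37^1·(≡17), b=37^1·(≡13) mod 37; (17|37)=-1, (13|37)=-1; (−1)^{1·1·18}·(-1)^1·(-1)^1 = +1.
v=2: v_2(a)=-2, v_2(b)=0; units ≡ 7, 3 (mod 8); ε·ε+αω+βω = 1·1+-2·1+0·0 ≡ 1  ⇒  (a,b)_2 = -1.
v=41: a=41^1·(≡12), b=41^1·(≡4) mod 41; (12|41)=-1, (4|41)=+1; (−1)^{1·1·20}·(-1)^1·(+1)^1 = -1.
|Ram(3135639, 59163)| = 2, even; anisotropic at {2, 41}.

[2, 41]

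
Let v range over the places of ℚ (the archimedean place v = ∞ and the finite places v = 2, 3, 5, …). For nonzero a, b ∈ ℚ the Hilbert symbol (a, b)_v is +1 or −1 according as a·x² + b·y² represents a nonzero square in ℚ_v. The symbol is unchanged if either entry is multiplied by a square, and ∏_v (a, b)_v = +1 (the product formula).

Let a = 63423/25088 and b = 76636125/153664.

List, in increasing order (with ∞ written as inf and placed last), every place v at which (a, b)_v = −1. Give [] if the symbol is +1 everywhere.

[2, 3]

(a, b) ≡ (174, 5) mod (ℚ^×)²; places V = {2, 3, 5, 7, 29, ∞}.
(a,b)_5: α=0, u≡1; β=3, v≡1 (mod 5); (1|5)=+1, (1|5)=+1; sign (−1)^0·+1^3·+1^0 = +1.
(a,b)_29: α=1, u≡4; β=2, v≡28 (mod 29); (4|29)=+1, (28|29)=+1; sign (−1)^0·+1^2·+1^1 = +1.
(a,b)_2: α=-9, β=-6; u≡7, v≡5 (mod 8); ε(u)ε(v)=1·0, αω(v)=-9·1, βω(u)=-6·0; sum ≡ 1  ⇒  -1.
(a,b)_7: α=-2, u≡3; β=-4, v≡6 (mod 7); (3|7)=-1, (6|7)=-1; sign (−1)^0·-1^-4·-1^-2 = +1.
(a,b)_3: α=7, u≡1; β=6, v≡2 (mod 3); (1|3)=+1, (2|3)=-1; sign (−1)^0·+1^6·-1^7 = -1.
(a,b)_∞: sgn(174)=+, sgn(5)=+, so +1.
Ram(174, 5) = {2, 3}; no ℚ_2-point on the conic.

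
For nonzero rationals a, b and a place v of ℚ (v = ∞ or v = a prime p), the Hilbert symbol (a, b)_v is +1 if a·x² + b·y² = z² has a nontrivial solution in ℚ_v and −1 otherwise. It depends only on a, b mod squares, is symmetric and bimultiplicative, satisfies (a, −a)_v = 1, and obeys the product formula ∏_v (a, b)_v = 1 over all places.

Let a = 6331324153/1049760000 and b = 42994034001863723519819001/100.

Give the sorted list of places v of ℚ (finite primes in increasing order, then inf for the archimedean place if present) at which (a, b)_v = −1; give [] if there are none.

Mod squares: a ≡ 21793, b ≡ 771001. Check v ∈ {∞, 2, 3, 5, 7, 11, 17, 19, 31, 37}.
v=31: a=31^1·(≡23), b=31^3·(≡28) mod 31; (23|31)=-1, (28|31)=+1; (−1)^{1·3·15}·(-1)^3·(+1)^1 = +1.
v=7: a=7^4·(≡2), b=7^7·(≡5) mod 7; (2|7)=+1, (5|7)=-1; (−1)^{4·7·3}·(+1)^7·(-1)^4 = +1.
v=37: a=37^1·(≡7), b=37^4·(≡14) mod 37; (7|37)=+1, (14|37)=-1; (−1)^{1·4·18}·(+1)^4·(-1)^1 = -1.
v=17: a=17^0·(≡15), b=17^1·(≡12) mod 17; (15|17)=+1, (12|17)=-1; (−1)^{0·1·8}·(+1)^1·(-1)^0 = +1.
v=19: a=19^1·(≡16), b=19^3·(≡18) mod 19; (16|19)=+1, (18|19)=-1; (−1)^{1·3·9}·(+1)^3·(-1)^1 = +1.
v=5: a=5^-4·(≡3), b=5^-2·(≡4) mod 5; (3|5)=-1, (4|5)=+1; (−1)^{-4·-2·2}·(-1)^-2·(+1)^-4 = +1.
v=∞: 21793 > 0 and 771001 > 0  ⇒  (a,b)_∞ = +1.
v=11: a=11^2·(≡2), b=11^1·(≡2) mod 11; (2|11)=-1, (2|11)=-1; (−1)^{2·1·5}·(-1)^1·(-1)^2 = -1.
v=2: v_2(a)=-8, v_2(b)=-2; units ≡ 1, 1 (mod 8); ε·ε+αω+βω = 0·0+-8·0+-2·0 ≡ 0  ⇒  (a,b)_2 = +1.
v=3: a=3^-8·(≡1), b=3^6·(≡1) mod 3; (1|3)=+1, (1|3)=+1; (−1)^{-8·6·1}·(+1)^6·(+1)^-8 = +1.
(21793, 771001 / ℚ) ramifies at {11, 37}: a division algebra.

[11, 37]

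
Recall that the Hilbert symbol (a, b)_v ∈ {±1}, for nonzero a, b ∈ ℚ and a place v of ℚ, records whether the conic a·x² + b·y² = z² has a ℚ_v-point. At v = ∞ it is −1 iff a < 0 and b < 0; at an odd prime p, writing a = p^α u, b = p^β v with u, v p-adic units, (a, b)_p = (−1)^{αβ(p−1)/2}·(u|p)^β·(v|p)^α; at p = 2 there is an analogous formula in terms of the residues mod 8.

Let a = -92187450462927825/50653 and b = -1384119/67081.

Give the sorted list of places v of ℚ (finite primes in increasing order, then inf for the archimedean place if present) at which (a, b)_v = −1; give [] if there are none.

(a, b) ≡ (-1430309, -1271) mod (ℚ^×)²; places V = {2, 3, 5, 7, 11, 29, 31, 37, 41, 43, ∞}.
(a,b)_43: α=1, u≡28; β=0, v≡8 (mod 43); (28|43)=-1, (8|43)=-1; sign (−1)^0·-1^0·-1^1 = -1.
(a,b)_7: α=0, u≡2; β=-2, v≡3 (mod 7); (2|7)=+1, (3|7)=-1; sign (−1)^0·+1^-2·-1^0 = +1.
(a,b)_11: α=0, u≡8; β=2, v≡4 (mod 11); (8|11)=-1, (4|11)=+1; sign (−1)^0·-1^2·+1^0 = +1.
(a,b)_∞: sgn(-1430309)=−, sgn(-1271)=−, so -1.
(a,b)_41: α=2, u≡38; β=1, v≡5 (mod 41); (38|41)=-1, (5|41)=+1; sign (−1)^0·-1^1·+1^2 = -1.
(a,b)_31: α=3, u≡28; β=1, v≡3 (mod 31); (28|31)=+1, (3|31)=-1; sign (−1)^1·+1^1·-1^3 = +1.
(a,b)_5: α=2, u≡4; β=0, v≡1 (mod 5); (4|5)=+1, (1|5)=+1; sign (−1)^0·+1^0·+1^2 = +1.
(a,b)_3: α=10, u≡1; β=2, v≡1 (mod 3); (1|3)=+1, (1|3)=+1; sign (−1)^0·+1^2·+1^10 = +1.
(a,b)_37: α=-3, u≡17; β=-2, v≡32 (mod 37); (17|37)=-1, (32|37)=-1; sign (−1)^0·-1^-2·-1^-3 = -1.
(a,b)_29: α=1, u≡21; β=0, v≡20 (mod 29); (21|29)=-1, (20|29)=+1; sign (−1)^0·-1^0·+1^1 = +1.
(a,b)_2: α=0, β=0; u≡3, v≡1 (mod 8); ε(u)ε(v)=1·0, αω(v)=0·0, βω(u)=0·1; sum ≡ 0  ⇒  +1.
|Ram(-1430309, -1271)| = 4, even; anisotropic at {37, 41, 43, ∞}.

[37, 41, 43, inf]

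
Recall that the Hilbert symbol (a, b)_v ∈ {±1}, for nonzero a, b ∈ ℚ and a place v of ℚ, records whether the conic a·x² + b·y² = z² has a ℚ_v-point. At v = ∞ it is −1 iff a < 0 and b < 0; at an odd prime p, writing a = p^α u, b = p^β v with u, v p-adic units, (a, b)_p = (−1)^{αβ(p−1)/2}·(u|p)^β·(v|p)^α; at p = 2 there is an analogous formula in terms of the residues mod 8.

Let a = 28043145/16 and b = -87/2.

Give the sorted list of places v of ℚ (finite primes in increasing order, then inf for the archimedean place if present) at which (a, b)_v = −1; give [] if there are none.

Mod squares: a ≡ 3705, b ≡ -174. Check v ∈ {∞, 2, 3, 5, 13, 19, 29}.
v=3: a=3^3·(≡2), b=3^1·(≡2) mod 3; (2|3)=-1, (2|3)=-1; (−1)^{3·1·1}·(-1)^1·(-1)^3 = -1.
v=5: a=5^1·(≡4), b=5^0·(≡4) mod 5; (4|5)=+1, (4|5)=+1; (−1)^{1·0·2}·(+1)^0·(+1)^1 = +1.
v=29: a=29^2·(≡16), b=29^1·(≡13) mod 29; (16|29)=+1, (13|29)=+1; (−1)^{2·1·14}·(+1)^1·(+1)^2 = +1.
v=13: a=13^1·(≡12), b=13^0·(≡2) mod 13; (12|13)=+1, (2|13)=-1; (−1)^{1·0·6}·(+1)^0·(-1)^1 = -1.
v=2: v_2(a)=-4, v_2(b)=-1; units ≡ 1, 1 (mod 8); ε·ε+αω+βω = 0·0+-4·0+-1·0 ≡ 0  ⇒  (a,b)_2 = +1.
v=19: a=19^1·(≡1), b=19^0·(≡4) mod 19; (1|19)=+1, (4|19)=+1; (−1)^{1·0·9}·(+1)^0·(+1)^1 = +1.
v=∞: 3705 > 0 and -174 < 0  ⇒  (a,b)_∞ = +1.
(3705, -174 / ℚ) ramifies at {3, 13}: a division algebra.

[3, 13]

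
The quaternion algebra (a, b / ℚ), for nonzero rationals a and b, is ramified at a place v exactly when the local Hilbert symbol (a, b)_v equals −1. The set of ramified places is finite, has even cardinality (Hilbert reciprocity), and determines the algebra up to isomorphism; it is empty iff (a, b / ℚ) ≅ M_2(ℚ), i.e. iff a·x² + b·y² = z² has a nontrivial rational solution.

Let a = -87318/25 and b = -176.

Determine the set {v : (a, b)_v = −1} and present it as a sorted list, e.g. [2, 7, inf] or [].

[2, inf]

(a, b) ≡ (-22, -11) mod (ℚ^×)²; places V = {2, 3, 5, 7, 11, ∞}.
(a,b)_2: α=1, β=4; u≡5, v≡5 (mod 8); ε(u)ε(v)=0·0, αω(v)=1·1, βω(u)=4·1; sum ≡ 1  ⇒  -1.
(a,b)_11: α=1, u≡5; β=1, v≡6 (mod 11); (5|11)=+1, (6|11)=-1; sign (−1)^1·+1^1·-1^1 = +1.
(a,b)_7: α=2, u≡6; β=0, v≡6 (mod 7); (6|7)=-1, (6|7)=-1; sign (−1)^0·-1^0·-1^2 = +1.
(a,b)_3: α=4, u≡2; β=0, v≡1 (mod 3); (2|3)=-1, (1|3)=+1; sign (−1)^0·-1^0·+1^4 = +1.
(a,b)_∞: sgn(-22)=−, sgn(-11)=−, so -1.
(a,b)_5: α=-2, u≡2; β=0, v≡4 (mod 5); (2|5)=-1, (4|5)=+1; sign (−1)^0·-1^0·+1^-2 = +1.
(-22, -11 / ℚ) ramifies at {2, ∞}: a division algebra.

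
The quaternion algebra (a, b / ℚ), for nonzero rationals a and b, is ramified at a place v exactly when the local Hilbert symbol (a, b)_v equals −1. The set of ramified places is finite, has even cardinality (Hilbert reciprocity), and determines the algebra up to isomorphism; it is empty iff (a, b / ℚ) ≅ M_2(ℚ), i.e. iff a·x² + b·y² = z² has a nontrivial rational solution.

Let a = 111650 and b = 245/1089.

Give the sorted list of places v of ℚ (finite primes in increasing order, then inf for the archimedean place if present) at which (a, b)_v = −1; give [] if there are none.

[2, 7]

Mod squares: a ≡ 4466, b ≡ 5. Check v ∈ {∞, 2, 3, 5, 7, 11, 29}.
v=5: a=5^2·(≡1), b=5^1·(≡1) mod 5; (1|5)=+1, (1|5)=+1; (−1)^{2·1·2}·(+1)^1·(+1)^2 = +1.
v=11: a=11^1·(≡8), b=11^-2·(≡4) mod 11; (8|11)=-1, (4|11)=+1; (−1)^{1·-2·5}·(-1)^-2·(+1)^1 = +1.
v=29: a=29^1·(≡22), b=29^0·(≡28) mod 29; (22|29)=+1, (28|29)=+1; (−1)^{1·0·14}·(+1)^0·(+1)^1 = +1.
v=2: v_2(a)=1, v_2(b)=0; units ≡ 1, 5 (mod 8); ε·ε+αω+βω = 0·0+1·1+0·0 ≡ 1  ⇒  (a,b)_2 = -1.
v=7: a=7^1·(≡4), b=7^2·(≡3) mod 7; (4|7)=+1, (3|7)=-1; (−1)^{1·2·3}·(+1)^2·(-1)^1 = -1.
v=∞: 4466 > 0 and 5 > 0  ⇒  (a,b)_∞ = +1.
v=3: a=3^0·(≡2), b=3^-2·(≡2) mod 3; (2|3)=-1, (2|3)=-1; (−1)^{0·-2·1}·(-1)^-2·(-1)^0 = +1.
Ram(4466, 5) = {2, 7}; no ℚ_2-point on the conic.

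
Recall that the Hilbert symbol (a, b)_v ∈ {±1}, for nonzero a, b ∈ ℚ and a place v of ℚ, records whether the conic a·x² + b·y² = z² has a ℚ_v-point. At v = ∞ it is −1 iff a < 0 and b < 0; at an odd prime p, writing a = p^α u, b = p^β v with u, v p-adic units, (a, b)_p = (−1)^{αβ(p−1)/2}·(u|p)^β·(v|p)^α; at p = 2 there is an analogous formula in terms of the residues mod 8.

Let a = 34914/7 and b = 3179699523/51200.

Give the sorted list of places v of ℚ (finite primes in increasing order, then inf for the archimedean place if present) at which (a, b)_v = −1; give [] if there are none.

Mod squares: a ≡ 462, b ≡ 6006. Check v ∈ {∞, 2, 3, 5, 7, 11, 13, 23}.
v=2: v_2(a)=1, v_2(b)=-11; units ≡ 7, 3 (mod 8); ε·ε+αω+βω = 1·1+1·1+-11·0 ≡ 0  ⇒  (a,b)_2 = +1.
v=∞: 462 > 0 and 6006 > 0  ⇒  (a,b)_∞ = +1.
v=5: a=5^0·(≡2), b=5^-2·(≡1) mod 5; (2|5)=-1, (1|5)=+1; (−1)^{0·-2·2}·(-1)^-2·(+1)^0 = +1.
v=11: a=11^1·(≡4), b=11^1·(≡10) mod 11; (4|11)=+1, (10|11)=-1; (−1)^{1·1·5}·(+1)^1·(-1)^1 = +1.
v=3: a=3^1·(≡1), b=3^3·(≡1) mod 3; (1|3)=+1, (1|3)=+1; (−1)^{1·3·1}·(+1)^3·(+1)^1 = -1.
v=7: a=7^-1·(≡5), b=7^7·(≡2) mod 7; (5|7)=-1, (2|7)=+1; (−1)^{-1·7·3}·(-1)^7·(+1)^-1 = +1.
v=23: a=23^2·(≡16), b=23^0·(≡4) mod 23; (16|23)=+1, (4|23)=+1; (−1)^{2·0·11}·(+1)^0·(+1)^2 = +1.
v=13: a=13^0·(≡5), b=13^1·(≡11) mod 13; (5|13)=-1, (11|13)=-1; (−1)^{0·1·6}·(-1)^1·(-1)^0 = -1.
Ram(462, 6006) = {3, 13}; no ℚ_3-point on the conic.

[3, 13]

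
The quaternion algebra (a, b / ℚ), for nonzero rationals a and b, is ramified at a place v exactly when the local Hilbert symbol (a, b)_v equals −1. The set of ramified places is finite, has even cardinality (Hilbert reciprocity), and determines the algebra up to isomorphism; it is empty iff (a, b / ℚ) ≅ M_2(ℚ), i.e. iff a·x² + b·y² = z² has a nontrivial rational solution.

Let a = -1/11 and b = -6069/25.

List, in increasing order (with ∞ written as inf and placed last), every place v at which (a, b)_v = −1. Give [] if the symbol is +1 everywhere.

[7, inf]

Mod squares: a ≡ -11, b ≡ -21. Check v ∈ {∞, 2, 3, 5, 7, 11, 17}.
v=2: v_2(a)=0, v_2(b)=0; units ≡ 5, 3 (mod 8); ε·ε+αω+βω = 0·1+0·1+0·1 ≡ 0  ⇒  (a,b)_2 = +1.
v=17: a=17^0·(≡3), b=17^2·(≡8) mod 17; (3|17)=-1, (8|17)=+1; (−1)^{0·2·8}·(-1)^2·(+1)^0 = +1.
v=∞: -11 < 0 and -21 < 0  ⇒  (a,b)_∞ = -1.
v=5: a=5^0·(≡4), b=5^-2·(≡1) mod 5; (4|5)=+1, (1|5)=+1; (−1)^{0·-2·2}·(+1)^-2·(+1)^0 = +1.
v=11: a=11^-1·(≡10), b=11^0·(≡1) mod 11; (10|11)=-1, (1|11)=+1; (−1)^{-1·0·5}·(-1)^0·(+1)^-1 = +1.
v=7: a=7^0·(≡5), b=7^1·(≡2) mod 7; (5|7)=-1, (2|7)=+1; (−1)^{0·1·3}·(-1)^1·(+1)^0 = -1.
v=3: a=3^0·(≡1), b=3^1·(≡2) mod 3; (1|3)=+1, (2|3)=-1; (−1)^{0·1·1}·(+1)^1·(-1)^0 = +1.
(-11, -21 / ℚ) ramifies at {7, ∞}: a division algebra.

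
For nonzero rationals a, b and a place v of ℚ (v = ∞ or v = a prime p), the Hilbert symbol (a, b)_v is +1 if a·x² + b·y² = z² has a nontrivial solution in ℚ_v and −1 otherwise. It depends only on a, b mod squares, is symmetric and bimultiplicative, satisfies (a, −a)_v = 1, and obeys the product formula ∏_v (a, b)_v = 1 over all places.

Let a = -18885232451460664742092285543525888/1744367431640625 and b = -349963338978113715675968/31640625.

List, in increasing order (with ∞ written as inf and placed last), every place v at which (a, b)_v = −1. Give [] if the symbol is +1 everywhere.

[2, 43, 47, inf]

(a, b) ≡ (-76798, -53) mod (ℚ^×)²; places V = {2, 3, 5, 7, 11, 13, 19, 23, 31, 43, 47, 53, ∞}.
(a,b)_43: α=3, u≡37; β=2, v≡33 (mod 43); (37|43)=-1, (33|43)=-1; sign (−1)^0·-1^2·-1^3 = -1.
(a,b)_2: α=9, β=6; u≡1, v≡3 (mod 8); ε(u)ε(v)=0·1, αω(v)=9·1, βω(u)=6·0; sum ≡ 1  ⇒  -1.
(a,b)_7: α=0, u≡6; β=2, v≡6 (mod 7); (6|7)=-1, (6|7)=-1; sign (−1)^0·-1^2·-1^0 = +1.
(a,b)_13: α=2, u≡7; β=0, v≡3 (mod 13); (7|13)=-1, (3|13)=+1; sign (−1)^0·-1^0·+1^2 = +1.
(a,b)_11: α=-2, u≡5; β=0, v≡8 (mod 11); (5|11)=+1, (8|11)=-1; sign (−1)^0·+1^0·-1^-2 = +1.
(a,b)_47: α=3, u≡11; β=2, v≡39 (mod 47); (11|47)=-1, (39|47)=-1; sign (−1)^0·-1^2·-1^3 = -1.
(a,b)_3: α=-10, u≡2; β=-4, v≡1 (mod 3); (2|3)=-1, (1|3)=+1; sign (−1)^0·-1^-4·+1^-10 = +1.
(a,b)_19: α=3, u≡7; β=2, v≡5 (mod 19); (7|19)=+1, (5|19)=+1; sign (−1)^0·+1^2·+1^3 = +1.
(a,b)_23: α=2, u≡20; β=2, v≡9 (mod 23); (20|23)=-1, (9|23)=+1; sign (−1)^0·-1^2·+1^2 = +1.
(a,b)_31: α=4, u≡28; β=2, v≡19 (mod 31); (28|31)=+1, (19|31)=+1; sign (−1)^0·+1^2·+1^4 = +1.
(a,b)_∞: sgn(-76798)=−, sgn(-53)=−, so -1.
(a,b)_5: α=-12, u≡3; β=-8, v≡2 (mod 5); (3|5)=-1, (2|5)=-1; sign (−1)^0·-1^-8·-1^-12 = +1.
(a,b)_53: α=4, u≡15; β=3, v≡6 (mod 53); (15|53)=+1, (6|53)=+1; sign (−1)^0·+1^3·+1^4 = +1.
Ram(-76798, -53) = {2, 43, 47, ∞}; no ℚ_2-point on the conic.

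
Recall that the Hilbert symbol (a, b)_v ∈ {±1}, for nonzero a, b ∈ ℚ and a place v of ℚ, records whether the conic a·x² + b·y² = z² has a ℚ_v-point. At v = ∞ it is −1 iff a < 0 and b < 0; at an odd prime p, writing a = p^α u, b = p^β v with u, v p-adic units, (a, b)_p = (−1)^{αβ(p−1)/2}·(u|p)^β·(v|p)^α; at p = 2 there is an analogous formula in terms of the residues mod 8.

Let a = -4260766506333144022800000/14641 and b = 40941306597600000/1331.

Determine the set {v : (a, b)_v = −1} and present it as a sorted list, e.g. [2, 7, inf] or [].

Mod squares: a ≡ -570, b ≡ 1188385. Check v ∈ {∞, 2, 3, 5, 11, 13, 17, 19, 31, 41}.
v=17: a=17^2·(≡8), b=17^1·(≡4) mod 17; (8|17)=+1, (4|17)=+1; (−1)^{2·1·8}·(+1)^1·(+1)^2 = +1.
v=3: a=3^9·(≡2), b=3^8·(≡1) mod 3; (2|3)=-1, (1|3)=+1; (−1)^{9·8·1}·(-1)^8·(+1)^9 = +1.
v=19: a=19^3·(≡10), b=19^2·(≡6) mod 19; (10|19)=-1, (6|19)=+1; (−1)^{3·2·9}·(-1)^2·(+1)^3 = +1.
v=5: a=5^5·(≡4), b=5^5·(≡2) mod 5; (4|5)=+1, (2|5)=-1; (−1)^{5·5·2}·(+1)^5·(-1)^5 = -1.
v=∞: -570 < 0 and 1188385 > 0  ⇒  (a,b)_∞ = +1.
v=41: a=41^2·(≡39), b=41^1·(≡31) mod 41; (39|41)=+1, (31|41)=+1; (−1)^{2·1·20}·(+1)^1·(+1)^2 = +1.
v=31: a=31^2·(≡16), b=31^1·(≡5) mod 31; (16|31)=+1, (5|31)=+1; (−1)^{2·1·15}·(+1)^1·(+1)^2 = +1.
v=11: a=11^-4·(≡2), b=11^-3·(≡9) mod 11; (2|11)=-1, (9|11)=+1; (−1)^{-4·-3·5}·(-1)^-3·(+1)^-4 = -1.
v=2: v_2(a)=7, v_2(b)=8; units ≡ 3, 1 (mod 8); ε·ε+αω+βω = 1·0+7·0+8·1 ≡ 0  ⇒  (a,b)_2 = +1.
v=13: a=13^2·(≡5), b=13^0·(≡4) mod 13; (5|13)=-1, (4|13)=+1; (−1)^{2·0·6}·(-1)^0·(+1)^2 = +1.
(-570, 1188385 / ℚ) ramifies at {5, 11}: a division algebra.

[5, 11]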